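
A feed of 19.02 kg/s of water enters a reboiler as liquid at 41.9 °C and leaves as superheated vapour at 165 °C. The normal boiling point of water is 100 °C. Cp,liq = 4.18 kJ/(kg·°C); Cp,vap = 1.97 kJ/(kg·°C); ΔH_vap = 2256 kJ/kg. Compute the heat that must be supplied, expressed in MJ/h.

Q = 180000 MJ/h

liquid 41.9→100 °C: 242.86 kJ/kg
vaporisation at 100 °C: 2256 kJ/kg
vapour 100→165 °C: 128.05 kJ/kg
Δh = 242.86 + 2256 + 128.05 = 2626.9 kJ/kg
Q = ṁ·Δh = 19.02 kg/s × 2626.9 kJ/kg = 49964 kJ/s
|Q| = 49964 kW = 179870 MJ/h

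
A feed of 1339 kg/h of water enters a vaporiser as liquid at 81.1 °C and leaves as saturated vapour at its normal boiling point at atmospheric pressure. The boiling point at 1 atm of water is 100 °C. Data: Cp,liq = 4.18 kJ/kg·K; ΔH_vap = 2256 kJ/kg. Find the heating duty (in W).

Q = 868000 W

liquid 81.1→100 °C: 79.002 kJ/kg
vaporisation at 100 °C: 2256 kJ/kg
Δh = 79.002 + 2256 = 2335 kJ/kg
Q = ṁ·Δh = 1339 kg/h × 2335 kJ/kg = 3.1266e+06 kJ/h
|Q| = 868.49 kW = 868490 W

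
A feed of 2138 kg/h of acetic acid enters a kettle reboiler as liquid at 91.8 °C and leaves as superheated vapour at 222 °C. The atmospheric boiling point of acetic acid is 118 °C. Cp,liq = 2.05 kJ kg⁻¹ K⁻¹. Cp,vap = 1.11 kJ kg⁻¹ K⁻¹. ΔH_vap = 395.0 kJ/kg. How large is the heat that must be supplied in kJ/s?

liquid 91.8→118 °C: 53.71 kJ/kg
vaporisation at 118 °C: 395 kJ/kg
vapour 118→222 °C: 115.44 kJ/kg
Δh = 53.71 + 395 + 115.44 = 564.15 kJ/kg
Q = ṁ·Δh = 2138 kg/h × 564.15 kJ/kg = 1.2062e+06 kJ/h
|Q| = 335.04 kW

Q = 335 kJ/s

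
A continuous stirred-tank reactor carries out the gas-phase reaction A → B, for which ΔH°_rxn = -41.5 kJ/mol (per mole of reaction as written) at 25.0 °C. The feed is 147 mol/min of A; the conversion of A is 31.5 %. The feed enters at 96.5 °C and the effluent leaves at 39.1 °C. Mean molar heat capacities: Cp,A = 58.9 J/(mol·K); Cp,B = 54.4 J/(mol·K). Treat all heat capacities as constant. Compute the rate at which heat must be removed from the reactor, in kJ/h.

Extent of reaction ξ = 0.315 × 147 = 46.305 mol/min
Reaction term: ξ·ΔH°_rxn = 46.305 × -41.5 = -1921.7 kJ/min
Sensible, feed 96.5→25 °C: -619.07 kJ/min
Outlet flows (mol/min): A 100.69, B 46.305
Sensible, products 25→39.1 °C: 119.14 kJ/min
Q = ΔH = -2421.6 kJ/min = -40.36 kW
Heat removed = 145290 kJ/h

Q_out = 145000 kJ/h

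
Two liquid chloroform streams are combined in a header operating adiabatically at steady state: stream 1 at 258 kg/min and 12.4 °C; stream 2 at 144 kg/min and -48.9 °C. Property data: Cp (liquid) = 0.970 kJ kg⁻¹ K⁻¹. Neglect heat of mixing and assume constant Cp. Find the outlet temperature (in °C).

Adiabatic, steady state ⇒ Σ ṁᵢCp,ᵢ(T_out − Tᵢ) = 0
Σ ṁᵢCp,ᵢTᵢ = 258×0.970×12.4 + 144×0.970×-48.9 = -3727.1
Σ ṁᵢCp,ᵢ = 258×0.970 + 144×0.970 = 389.94
T_out = -3727.1 / 389.94 = -9.5582 °C

T_out = -9.56 °C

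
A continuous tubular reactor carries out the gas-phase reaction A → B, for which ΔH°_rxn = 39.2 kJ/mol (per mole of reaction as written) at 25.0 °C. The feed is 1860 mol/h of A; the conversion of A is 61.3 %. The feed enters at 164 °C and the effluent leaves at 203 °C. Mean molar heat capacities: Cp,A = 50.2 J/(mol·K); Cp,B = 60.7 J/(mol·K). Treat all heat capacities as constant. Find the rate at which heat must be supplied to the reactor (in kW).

Extent of reaction ξ = 0.613 × 1860 = 1140.2 mol/h
Reaction term: ξ·ΔH°_rxn = 1140.2 × 39.2 = 44695 kJ/h
Sensible, feed 164→25 °C: -12979 kJ/h
Outlet flows (mol/h): A 719.82, B 1140.2
Sensible, products 25→203 °C: 18751 kJ/h
Q = ΔH = 50468 kJ/h = 14.019 kW
Heat supplied = 14.019 kW

Q_in = 14.0 kW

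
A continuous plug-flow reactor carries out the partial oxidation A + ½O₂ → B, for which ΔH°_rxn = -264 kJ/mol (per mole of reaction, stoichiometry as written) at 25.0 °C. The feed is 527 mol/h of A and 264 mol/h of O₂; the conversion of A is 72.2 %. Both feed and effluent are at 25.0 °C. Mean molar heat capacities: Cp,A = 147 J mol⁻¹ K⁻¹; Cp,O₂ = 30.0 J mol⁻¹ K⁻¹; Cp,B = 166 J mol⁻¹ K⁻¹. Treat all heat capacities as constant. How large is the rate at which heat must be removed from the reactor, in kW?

Extent of reaction ξ = 0.722 × 527 = 380.49 mol/h
Reaction term: ξ·ΔH°_rxn = 380.49 × -264 = -100450 kJ/h
Q = ΔH = -100450 kJ/h = -27.903 kW
Heat removed = 27.903 kW

Q_out = 27.9 kW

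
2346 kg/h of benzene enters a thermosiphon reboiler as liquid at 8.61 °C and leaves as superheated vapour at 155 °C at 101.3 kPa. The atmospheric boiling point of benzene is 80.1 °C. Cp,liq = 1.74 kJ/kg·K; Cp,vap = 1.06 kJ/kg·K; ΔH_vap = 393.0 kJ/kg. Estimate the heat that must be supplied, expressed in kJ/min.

liquid 8.61→80.1 °C: 124.39 kJ/kg
vaporisation at 80.1 °C: 393 kJ/kg
vapour 80.1→155 °C: 79.394 kJ/kg
Δh = 124.39 + 393 + 79.394 = 596.79 kJ/kg
Q = ṁ·Δh = 2346 kg/h × 596.79 kJ/kg = 1.4001e+06 kJ/h
|Q| = 388.91 kW = 23334 kJ/min

Q = 23300 kJ/min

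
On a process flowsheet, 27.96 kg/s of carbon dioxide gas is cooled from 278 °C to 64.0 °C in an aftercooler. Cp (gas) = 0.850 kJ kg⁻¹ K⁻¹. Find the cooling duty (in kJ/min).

Q_c = 305000 kJ/min

Q = ṁ·Cp·ΔT = 27.96 × 0.850 × (64.0 − 278) = -5085.9 kJ/s
Cooling duty = 305160 kJ/min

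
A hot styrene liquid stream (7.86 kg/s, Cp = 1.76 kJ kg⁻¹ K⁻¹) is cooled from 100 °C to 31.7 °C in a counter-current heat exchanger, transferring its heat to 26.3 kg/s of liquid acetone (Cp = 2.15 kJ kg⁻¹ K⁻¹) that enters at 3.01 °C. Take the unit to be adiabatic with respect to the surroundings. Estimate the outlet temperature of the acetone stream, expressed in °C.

Heat released by hot stream: Q = 7.86 × 1.76 × (100 − 31.7) = 944.83 kJ/s
Energy balance on cold side (adiabatic exchanger): Q = ṁ_c·Cp_c·(T_c,out − T_c,in)
T_c,out = 3.01 + 944.83/(26.3 × 2.15) = 19.719 °C

T_c,out = 19.7 °C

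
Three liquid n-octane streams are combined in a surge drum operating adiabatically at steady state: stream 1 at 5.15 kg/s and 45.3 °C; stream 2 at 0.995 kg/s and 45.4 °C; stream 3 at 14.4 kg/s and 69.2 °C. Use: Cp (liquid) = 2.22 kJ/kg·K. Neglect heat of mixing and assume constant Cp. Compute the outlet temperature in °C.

T_out = 62.1 °C

No heat crosses the boundary, so H_out = H_in.
Σ ṁᵢCp,ᵢTᵢ = 5.15×2.22×45.3 + 0.995×2.22×45.4 + 14.4×2.22×69.2 = 2830.4
Σ ṁᵢCp,ᵢ = 5.15×2.22 + 0.995×2.22 + 14.4×2.22 = 45.61
T_out = 2830.4 / 45.61 = 62.056 °C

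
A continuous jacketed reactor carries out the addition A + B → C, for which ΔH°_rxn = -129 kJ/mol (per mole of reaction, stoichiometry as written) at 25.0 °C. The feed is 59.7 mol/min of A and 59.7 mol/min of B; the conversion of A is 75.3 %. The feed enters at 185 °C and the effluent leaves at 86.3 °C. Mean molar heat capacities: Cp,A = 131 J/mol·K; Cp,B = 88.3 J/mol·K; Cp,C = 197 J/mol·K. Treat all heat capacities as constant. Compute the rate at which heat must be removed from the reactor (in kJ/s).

Extent of reaction ξ = 0.753 × 59.7 = 44.954 mol/min
Reaction term: ξ·ΔH°_rxn = 44.954 × -129 = -5799.1 kJ/min
Sensible, feed 185→25 °C: -2094.8 kJ/min
Outlet flows (mol/min): A 14.746, B 14.746, C 44.954
Sensible, products 25→86.3 °C: 741.1 kJ/min
Q = ΔH = -7152.7 kJ/min = -119.21 kW
Heat removed = 119.21 kJ/s

Q_out = 119 kJ/s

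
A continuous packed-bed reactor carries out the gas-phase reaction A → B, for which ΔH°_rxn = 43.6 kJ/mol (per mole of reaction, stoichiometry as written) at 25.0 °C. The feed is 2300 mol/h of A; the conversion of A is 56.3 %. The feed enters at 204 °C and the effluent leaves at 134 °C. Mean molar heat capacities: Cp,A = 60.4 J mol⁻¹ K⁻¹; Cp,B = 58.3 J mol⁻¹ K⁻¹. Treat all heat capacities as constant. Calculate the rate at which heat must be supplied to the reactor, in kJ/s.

Extent of reaction ξ = 0.563 × 2300 = 1294.9 mol/h
Reaction term: ξ·ΔH°_rxn = 1294.9 × 43.6 = 56458 kJ/h
Sensible, feed 204→25 °C: -24867 kJ/h
Outlet flows (mol/h): A 1005.1, B 1294.9
Sensible, products 25→134 °C: 14846 kJ/h
Q = ΔH = 46437 kJ/h = 12.899 kW
Heat supplied = 12.899 kJ/s

Q_in = 12.9 kJ/s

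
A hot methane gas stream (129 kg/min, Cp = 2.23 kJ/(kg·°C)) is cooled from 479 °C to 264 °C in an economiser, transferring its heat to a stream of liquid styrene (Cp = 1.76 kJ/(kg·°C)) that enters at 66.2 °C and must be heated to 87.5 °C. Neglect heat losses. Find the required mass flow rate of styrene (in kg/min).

ṁ_c = 1650 kg/min

Heat released by hot stream: Q = 129 × 2.23 × (479 − 264) = 61849 kJ/min
Energy balance on cold side (adiabatic exchanger): Q = ṁ_c·Cp_c·(T_c,out − T_c,in)
ṁ_c = 61849 / [1.76 × (87.5 − 66.2)] = 1649.8 kg/min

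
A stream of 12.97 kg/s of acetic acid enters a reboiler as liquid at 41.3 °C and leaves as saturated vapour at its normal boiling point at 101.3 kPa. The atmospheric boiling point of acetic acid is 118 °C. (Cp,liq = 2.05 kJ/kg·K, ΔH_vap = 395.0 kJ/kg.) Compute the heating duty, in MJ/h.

Q = 25800 MJ/h

liquid 41.3→118 °C: 157.23 kJ/kg
vaporisation at 118 °C: 395 kJ/kg
Δh = 157.23 + 395 = 552.24 kJ/kg
Q = ṁ·Δh = 12.97 kg/s × 552.24 kJ/kg = 7162.5 kJ/s
|Q| = 7162.5 kW = 25785 MJ/h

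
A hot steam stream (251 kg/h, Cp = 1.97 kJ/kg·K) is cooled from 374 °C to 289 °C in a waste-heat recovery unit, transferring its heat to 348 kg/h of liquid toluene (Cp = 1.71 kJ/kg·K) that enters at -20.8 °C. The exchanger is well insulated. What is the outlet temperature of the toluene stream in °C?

T_c,out = 49.8 °C

Heat released by hot stream: Q = 251 × 1.97 × (374 − 289) = 42030 kJ/h
Energy balance on cold side (adiabatic exchanger): Q = ṁ_c·Cp_c·(T_c,out − T_c,in)
T_c,out = -20.8 + 42030/(348 × 1.71) = 49.829 °C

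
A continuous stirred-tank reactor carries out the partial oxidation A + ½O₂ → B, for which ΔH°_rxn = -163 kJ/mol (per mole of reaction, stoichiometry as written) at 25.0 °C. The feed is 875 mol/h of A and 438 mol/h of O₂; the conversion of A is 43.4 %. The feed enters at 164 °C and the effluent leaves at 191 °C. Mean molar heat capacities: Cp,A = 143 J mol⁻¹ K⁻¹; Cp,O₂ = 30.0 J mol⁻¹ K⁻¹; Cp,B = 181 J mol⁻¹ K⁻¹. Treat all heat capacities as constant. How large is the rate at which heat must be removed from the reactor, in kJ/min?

Q_out = 945 kJ/min

Extent of reaction ξ = 0.434 × 875 = 379.75 mol/h
Reaction term: ξ·ΔH°_rxn = 379.75 × -163 = -61899 kJ/h
Sensible, feed 164→25 °C: -19219 kJ/h
Outlet flows (mol/h): A 495.25, O₂ 248.12, B 379.75
Sensible, products 25→191 °C: 24402 kJ/h
Q = ΔH = -56716 kJ/h = -15.755 kW
Heat removed = 945.27 kJ/min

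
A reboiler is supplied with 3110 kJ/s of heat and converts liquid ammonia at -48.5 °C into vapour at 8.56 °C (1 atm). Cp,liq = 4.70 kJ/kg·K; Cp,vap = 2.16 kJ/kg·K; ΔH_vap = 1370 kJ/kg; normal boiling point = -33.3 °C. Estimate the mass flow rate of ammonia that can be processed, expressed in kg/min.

ṁ = 122 kg/min

Δh = 4.70×(-33.3−-48.5) + 1370 + 2.16×(8.56−-33.3) = 1531.9 kJ/kg
Q = 3110 kJ/s = 3110 kJ/s = 186600 kJ/min
ṁ = Q/Δh = 186600 / 1531.9 = 121.81 kg/min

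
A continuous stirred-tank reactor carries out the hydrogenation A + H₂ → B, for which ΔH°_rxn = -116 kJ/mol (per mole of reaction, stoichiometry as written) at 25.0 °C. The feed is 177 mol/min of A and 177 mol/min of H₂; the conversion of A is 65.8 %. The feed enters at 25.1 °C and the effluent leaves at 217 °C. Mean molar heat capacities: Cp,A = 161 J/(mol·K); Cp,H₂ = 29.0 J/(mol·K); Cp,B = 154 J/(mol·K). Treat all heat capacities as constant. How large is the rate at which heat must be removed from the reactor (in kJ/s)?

Extent of reaction ξ = 0.658 × 177 = 116.47 mol/min
Reaction term: ξ·ΔH°_rxn = 116.47 × -116 = -13510 kJ/min
Sensible, feed 25.1→25 °C: -3.363 kJ/min
Outlet flows (mol/min): A 60.534, H₂ 60.534, B 116.47
Sensible, products 25→217 °C: 5651.9 kJ/min
Q = ΔH = -7861.5 kJ/min = -131.02 kW
Heat removed = 131.02 kJ/s

Q_out = 131 kJ/s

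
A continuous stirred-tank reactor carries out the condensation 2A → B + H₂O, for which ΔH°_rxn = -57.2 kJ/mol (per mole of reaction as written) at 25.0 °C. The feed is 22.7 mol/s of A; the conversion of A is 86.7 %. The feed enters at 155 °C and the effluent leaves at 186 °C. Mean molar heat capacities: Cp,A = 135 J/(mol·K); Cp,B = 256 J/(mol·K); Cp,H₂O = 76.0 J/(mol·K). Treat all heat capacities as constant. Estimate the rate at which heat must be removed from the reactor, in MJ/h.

Extent of reaction ξ = 0.867 × 22.7 / 2 = 9.8404 mol/s
Reaction term: ξ·ΔH°_rxn = 9.8404 × -57.2 = -562.87 kJ/s
Sensible, feed 155→25 °C: -398.38 kJ/s
Outlet flows (mol/s): A 3.0191, B 9.8404, H₂O 9.8404
Sensible, products 25→186 °C: 591.61 kJ/s
Q = ΔH = -369.65 kJ/s = -369.65 kW
Heat removed = 1330.7 MJ/h

Q_out = 1330 MJ/h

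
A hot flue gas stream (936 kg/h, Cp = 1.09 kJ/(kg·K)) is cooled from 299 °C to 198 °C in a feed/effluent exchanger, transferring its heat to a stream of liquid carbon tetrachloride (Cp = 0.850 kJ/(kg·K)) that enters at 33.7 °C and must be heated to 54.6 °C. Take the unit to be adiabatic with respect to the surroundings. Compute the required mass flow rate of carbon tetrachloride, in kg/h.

Heat released by hot stream: Q = 936 × 1.09 × (299 − 198) = 103040 kJ/h
Energy balance on cold side (adiabatic exchanger): Q = ṁ_c·Cp_c·(T_c,out − T_c,in)
ṁ_c = 103040 / [0.850 × (54.6 − 33.7)] = 5800.4 kg/h

ṁ_c = 5800 kg/h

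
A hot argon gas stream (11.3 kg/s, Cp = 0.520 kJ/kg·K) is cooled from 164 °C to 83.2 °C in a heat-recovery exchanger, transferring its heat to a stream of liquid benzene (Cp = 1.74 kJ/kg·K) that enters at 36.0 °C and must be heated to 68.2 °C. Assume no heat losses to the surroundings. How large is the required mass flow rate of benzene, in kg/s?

ṁ_c = 8.47 kg/s

Heat released by hot stream: Q = 11.3 × 0.520 × (164 − 83.2) = 474.78 kJ/s
Energy balance on cold side (adiabatic exchanger): Q = ṁ_c·Cp_c·(T_c,out − T_c,in)
ṁ_c = 474.78 / [1.74 × (68.2 − 36.0)] = 8.474 kg/s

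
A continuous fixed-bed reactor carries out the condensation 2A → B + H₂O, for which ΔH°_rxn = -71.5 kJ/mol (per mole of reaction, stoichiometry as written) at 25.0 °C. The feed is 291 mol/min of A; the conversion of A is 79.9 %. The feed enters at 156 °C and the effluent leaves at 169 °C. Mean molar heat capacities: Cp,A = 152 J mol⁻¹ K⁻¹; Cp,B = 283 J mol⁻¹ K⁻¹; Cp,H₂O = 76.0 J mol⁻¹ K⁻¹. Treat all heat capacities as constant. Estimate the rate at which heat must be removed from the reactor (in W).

Q_out = 114000 W

Extent of reaction ξ = 0.799 × 291 / 2 = 116.25 mol/min
Reaction term: ξ·ΔH°_rxn = 116.25 × -71.5 = -8312.2 kJ/min
Sensible, feed 156→25 °C: -5794.4 kJ/min
Outlet flows (mol/min): A 58.491, B 116.25, H₂O 116.25
Sensible, products 25→169 °C: 7290.1 kJ/min
Q = ΔH = -6816.4 kJ/min = -113.61 kW
Heat removed = 113610 W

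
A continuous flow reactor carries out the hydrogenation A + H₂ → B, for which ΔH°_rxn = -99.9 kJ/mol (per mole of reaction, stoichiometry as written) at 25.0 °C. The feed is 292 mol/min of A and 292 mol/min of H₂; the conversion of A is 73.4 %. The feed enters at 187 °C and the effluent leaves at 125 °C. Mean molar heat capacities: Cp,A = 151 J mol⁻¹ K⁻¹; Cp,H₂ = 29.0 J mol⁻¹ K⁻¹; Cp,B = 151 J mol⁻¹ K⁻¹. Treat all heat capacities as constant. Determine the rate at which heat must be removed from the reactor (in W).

Q_out = 422000 W

Extent of reaction ξ = 0.734 × 292 = 214.33 mol/min
Reaction term: ξ·ΔH°_rxn = 214.33 × -99.9 = -21411 kJ/min
Sensible, feed 187→25 °C: -8514.7 kJ/min
Outlet flows (mol/min): A 77.672, H₂ 77.672, B 214.33
Sensible, products 25→125 °C: 4634.4 kJ/min
Q = ΔH = -25292 kJ/min = -421.53 kW
Heat removed = 421530 W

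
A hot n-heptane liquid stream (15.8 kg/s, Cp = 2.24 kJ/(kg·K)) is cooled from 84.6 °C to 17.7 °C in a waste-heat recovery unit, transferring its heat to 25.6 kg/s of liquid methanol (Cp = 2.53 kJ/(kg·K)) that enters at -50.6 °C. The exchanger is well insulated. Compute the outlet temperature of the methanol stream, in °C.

Heat released by hot stream: Q = 15.8 × 2.24 × (84.6 − 17.7) = 2367.7 kJ/s
Energy balance on cold side (adiabatic exchanger): Q = ṁ_c·Cp_c·(T_c,out − T_c,in)
T_c,out = -50.6 + 2367.7/(25.6 × 2.53) = -14.043 °C

T_c,out = -14.0 °C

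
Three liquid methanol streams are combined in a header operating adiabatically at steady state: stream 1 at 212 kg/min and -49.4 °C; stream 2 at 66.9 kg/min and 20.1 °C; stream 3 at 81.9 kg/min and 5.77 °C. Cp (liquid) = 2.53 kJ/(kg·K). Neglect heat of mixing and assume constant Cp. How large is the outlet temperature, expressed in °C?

Energy balance with Q = 0: Σ ṁᵢCp,ᵢ(T_out − Tᵢ) = 0
Σ ṁᵢCp,ᵢTᵢ = 212×2.53×-49.4 + 66.9×2.53×20.1 + 81.9×2.53×5.77 = -21899
Σ ṁᵢCp,ᵢ = 212×2.53 + 66.9×2.53 + 81.9×2.53 = 912.82
T_out = -21899 / 912.82 = -23.99 °C

T_out = -24.0 °C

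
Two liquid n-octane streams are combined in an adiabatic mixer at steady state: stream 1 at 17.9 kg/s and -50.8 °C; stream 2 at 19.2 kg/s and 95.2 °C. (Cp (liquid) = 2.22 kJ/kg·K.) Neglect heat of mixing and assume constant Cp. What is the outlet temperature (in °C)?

Energy balance with Q = 0: Σ ṁᵢCp,ᵢ(T_out − Tᵢ) = 0
T_out = Σ ṁᵢCp,ᵢTᵢ / Σ ṁᵢCp,ᵢ
      = 2039.1 / 82.362 = 24.758 °C

T_out = 24.8 °C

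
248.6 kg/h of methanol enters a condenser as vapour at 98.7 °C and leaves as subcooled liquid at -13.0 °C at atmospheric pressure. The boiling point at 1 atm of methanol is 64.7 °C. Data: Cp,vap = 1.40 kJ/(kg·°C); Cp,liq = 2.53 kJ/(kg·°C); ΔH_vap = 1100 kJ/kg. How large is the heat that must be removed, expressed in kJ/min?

vapour 98.7→64.7 °C: -47.6 kJ/kg
condensation at 64.7 °C: -1100 kJ/kg
liquid 64.7→-13.0 °C: -196.58 kJ/kg
Δh = -47.6 + -1100 + -196.58 = -1344.2 kJ/kg
Q = ṁ·Δh = 248.6 kg/h × -1344.2 kJ/kg = -334160 kJ/h
|Q| = 92.823 kW = 5569.4 kJ/min

Q_c = 5570 kJ/min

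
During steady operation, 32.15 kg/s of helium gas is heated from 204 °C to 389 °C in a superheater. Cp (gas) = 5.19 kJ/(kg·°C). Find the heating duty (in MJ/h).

Q = 111000 MJ/h

Q = ṁ·Cp·ΔT = 32.15 × 5.19 × (389 − 204) = 30869 kJ/s
Heating duty = 111130 MJ/h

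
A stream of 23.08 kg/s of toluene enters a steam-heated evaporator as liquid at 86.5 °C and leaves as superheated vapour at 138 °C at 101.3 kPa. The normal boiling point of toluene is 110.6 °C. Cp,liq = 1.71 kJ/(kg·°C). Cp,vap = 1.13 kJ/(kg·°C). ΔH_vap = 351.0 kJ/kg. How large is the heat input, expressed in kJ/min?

Q = 586000 kJ/min

liquid 86.5→110.6 °C: 41.211 kJ/kg
vaporisation at 110.6 °C: 351 kJ/kg
vapour 110.6→138 °C: 30.962 kJ/kg
Δh = 41.211 + 351 + 30.962 = 423.17 kJ/kg
Q = ṁ·Δh = 23.08 kg/s × 423.17 kJ/kg = 9766.8 kJ/s
|Q| = 9766.8 kW = 586010 kJ/min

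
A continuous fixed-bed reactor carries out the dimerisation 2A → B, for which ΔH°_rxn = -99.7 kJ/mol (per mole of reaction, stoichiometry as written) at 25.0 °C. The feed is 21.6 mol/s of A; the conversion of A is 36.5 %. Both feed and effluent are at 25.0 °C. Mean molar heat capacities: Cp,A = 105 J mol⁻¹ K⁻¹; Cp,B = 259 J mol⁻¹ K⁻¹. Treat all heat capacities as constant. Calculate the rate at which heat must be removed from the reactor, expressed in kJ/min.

Q_out = 23600 kJ/min

Extent of reaction ξ = 0.365 × 21.6 / 2 = 3.942 mol/s
Reaction term: ξ·ΔH°_rxn = 3.942 × -99.7 = -393.02 kJ/s
Q = ΔH = -393.02 kJ/s = -393.02 kW
Heat removed = 23581 kJ/min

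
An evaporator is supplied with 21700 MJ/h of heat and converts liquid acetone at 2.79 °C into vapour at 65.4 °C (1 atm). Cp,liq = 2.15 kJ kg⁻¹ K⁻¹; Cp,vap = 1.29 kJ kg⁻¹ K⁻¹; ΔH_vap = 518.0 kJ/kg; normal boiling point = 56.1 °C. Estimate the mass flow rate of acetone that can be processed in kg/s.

ṁ = 9.35 kg/s

Δh = 2.15×(56.1−2.79) + 518.0 + 1.29×(65.4−56.1) = 644.61 kJ/kg
Q = 21700 MJ/h = 6027.8 kJ/s = 6027.8 kJ/s
ṁ = Q/Δh = 6027.8 / 644.61 = 9.351 kg/s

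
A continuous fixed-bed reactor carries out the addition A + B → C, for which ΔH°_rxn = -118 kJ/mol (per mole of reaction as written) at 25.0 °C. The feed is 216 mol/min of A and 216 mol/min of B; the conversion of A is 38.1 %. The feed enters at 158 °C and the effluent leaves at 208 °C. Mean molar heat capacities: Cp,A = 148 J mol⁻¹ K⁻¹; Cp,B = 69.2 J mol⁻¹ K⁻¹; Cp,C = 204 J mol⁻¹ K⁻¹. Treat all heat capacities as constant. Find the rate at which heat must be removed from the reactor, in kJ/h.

Extent of reaction ξ = 0.381 × 216 = 82.296 mol/min
Reaction term: ξ·ΔH°_rxn = 82.296 × -118 = -9710.9 kJ/min
Sensible, feed 158→25 °C: -6239.7 kJ/min
Outlet flows (mol/min): A 133.7, B 133.7, C 82.296
Sensible, products 25→208 °C: 8386.7 kJ/min
Q = ΔH = -7564 kJ/min = -126.07 kW
Heat removed = 453840 kJ/h

Q_out = 454000 kJ/h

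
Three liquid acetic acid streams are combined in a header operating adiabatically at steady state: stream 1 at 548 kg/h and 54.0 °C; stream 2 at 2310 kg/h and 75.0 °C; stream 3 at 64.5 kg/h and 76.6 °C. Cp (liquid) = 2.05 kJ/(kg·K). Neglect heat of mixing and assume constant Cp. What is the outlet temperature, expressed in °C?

Energy balance with Q = 0: Σ ṁᵢCp,ᵢ(T_out − Tᵢ) = 0
Σ ṁᵢCp,ᵢTᵢ = 548×2.05×54.0 + 2310×2.05×75.0 + 64.5×2.05×76.6 = 425950
Σ ṁᵢCp,ᵢ = 548×2.05 + 2310×2.05 + 64.5×2.05 = 5991.1
T_out = 425950 / 5991.1 = 71.098 °C

T_out = 71.1 °C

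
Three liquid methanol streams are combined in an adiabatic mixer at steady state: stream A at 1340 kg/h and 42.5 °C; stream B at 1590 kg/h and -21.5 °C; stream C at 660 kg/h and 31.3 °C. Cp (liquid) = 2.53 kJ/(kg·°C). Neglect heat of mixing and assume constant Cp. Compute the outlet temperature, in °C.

T_out = 12.1 °C

No heat crosses the boundary, so H_out = H_in.
Σ ṁᵢCp,ᵢTᵢ = 1340×2.53×42.5 + 1590×2.53×-21.5 + 660×2.53×31.3 = 109860
Σ ṁᵢCp,ᵢ = 1340×2.53 + 1590×2.53 + 660×2.53 = 9082.7
T_out = 109860 / 9082.7 = 12.096 °C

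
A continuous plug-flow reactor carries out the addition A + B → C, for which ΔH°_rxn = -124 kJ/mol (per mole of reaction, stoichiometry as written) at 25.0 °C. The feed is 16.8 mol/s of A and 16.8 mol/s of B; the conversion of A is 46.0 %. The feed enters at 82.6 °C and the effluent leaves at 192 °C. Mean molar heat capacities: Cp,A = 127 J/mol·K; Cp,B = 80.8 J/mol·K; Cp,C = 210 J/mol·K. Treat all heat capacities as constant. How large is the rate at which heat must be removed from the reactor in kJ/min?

Q_out = 34400 kJ/min

Extent of reaction ξ = 0.460 × 16.8 = 7.728 mol/s
Reaction term: ξ·ΔH°_rxn = 7.728 × -124 = -958.27 kJ/s
Sensible, feed 82.6→25 °C: -201.08 kJ/s
Outlet flows (mol/s): A 9.072, B 9.072, C 7.728
Sensible, products 25→192 °C: 585.84 kJ/s
Q = ΔH = -573.51 kJ/s = -573.51 kW
Heat removed = 34411 kJ/min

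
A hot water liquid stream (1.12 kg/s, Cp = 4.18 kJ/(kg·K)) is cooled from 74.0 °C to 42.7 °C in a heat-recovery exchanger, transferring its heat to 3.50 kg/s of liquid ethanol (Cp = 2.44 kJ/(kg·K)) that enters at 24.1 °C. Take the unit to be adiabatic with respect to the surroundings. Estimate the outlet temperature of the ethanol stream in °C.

T_c,out = 41.3 °C

Heat released by hot stream: Q = 1.12 × 4.18 × (74.0 − 42.7) = 146.53 kJ/s
Energy balance on cold side (adiabatic exchanger): Q = ṁ_c·Cp_c·(T_c,out − T_c,in)
T_c,out = 24.1 + 146.53/(3.50 × 2.44) = 41.259 °C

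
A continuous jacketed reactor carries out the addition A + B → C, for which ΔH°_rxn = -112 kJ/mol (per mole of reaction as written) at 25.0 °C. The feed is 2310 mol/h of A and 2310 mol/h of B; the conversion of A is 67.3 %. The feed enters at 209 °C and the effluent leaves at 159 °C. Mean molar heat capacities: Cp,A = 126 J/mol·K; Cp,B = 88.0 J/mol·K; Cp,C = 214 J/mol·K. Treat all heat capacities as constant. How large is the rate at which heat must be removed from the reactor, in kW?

Extent of reaction ξ = 0.673 × 2310 = 1554.6 mol/h
Reaction term: ξ·ΔH°_rxn = 1554.6 × -112 = -174120 kJ/h
Sensible, feed 209→25 °C: -90959 kJ/h
Outlet flows (mol/h): A 755.37, B 755.37, C 1554.6
Sensible, products 25→159 °C: 66242 kJ/h
Q = ΔH = -198840 kJ/h = -55.232 kW
Heat removed = 55.232 kW

Q_out = 55.2 kW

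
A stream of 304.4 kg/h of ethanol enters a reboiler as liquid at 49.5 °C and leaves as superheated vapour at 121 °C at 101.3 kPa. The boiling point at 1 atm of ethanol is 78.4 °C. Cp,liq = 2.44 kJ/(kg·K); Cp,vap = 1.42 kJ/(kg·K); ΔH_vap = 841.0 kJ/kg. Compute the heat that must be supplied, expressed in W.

Q = 82200 W

liquid 49.5→78.4 °C: 70.516 kJ/kg
vaporisation at 78.4 °C: 841 kJ/kg
vapour 78.4→121 °C: 60.492 kJ/kg
Δh = 70.516 + 841 + 60.492 = 972.01 kJ/kg
Q = ṁ·Δh = 304.4 kg/h × 972.01 kJ/kg = 295880 kJ/h
|Q| = 82.189 kW = 82189 W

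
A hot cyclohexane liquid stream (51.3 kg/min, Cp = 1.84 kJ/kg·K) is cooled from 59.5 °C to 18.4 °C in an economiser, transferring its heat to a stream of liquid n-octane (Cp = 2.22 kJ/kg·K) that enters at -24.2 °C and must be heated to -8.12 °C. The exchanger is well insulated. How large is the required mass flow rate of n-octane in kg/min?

Heat released by hot stream: Q = 51.3 × 1.84 × (59.5 − 18.4) = 3879.5 kJ/min
Energy balance on cold side (adiabatic exchanger): Q = ṁ_c·Cp_c·(T_c,out − T_c,in)
ṁ_c = 3879.5 / [2.22 × (-8.12 − -24.2)] = 108.68 kg/min

ṁ_c = 109 kg/min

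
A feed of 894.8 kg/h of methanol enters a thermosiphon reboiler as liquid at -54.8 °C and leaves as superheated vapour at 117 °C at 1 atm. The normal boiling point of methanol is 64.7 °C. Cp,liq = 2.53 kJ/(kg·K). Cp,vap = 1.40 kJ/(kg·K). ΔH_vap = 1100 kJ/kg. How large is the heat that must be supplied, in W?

Q = 367000 W

liquid -54.8→64.7 °C: 302.33 kJ/kg
vaporisation at 64.7 °C: 1100 kJ/kg
vapour 64.7→117 °C: 73.22 kJ/kg
Δh = 302.33 + 1100 + 73.22 = 1475.6 kJ/kg
Q = ṁ·Δh = 894.8 kg/h × 1475.6 kJ/kg = 1.3203e+06 kJ/h
|Q| = 366.76 kW = 366760 W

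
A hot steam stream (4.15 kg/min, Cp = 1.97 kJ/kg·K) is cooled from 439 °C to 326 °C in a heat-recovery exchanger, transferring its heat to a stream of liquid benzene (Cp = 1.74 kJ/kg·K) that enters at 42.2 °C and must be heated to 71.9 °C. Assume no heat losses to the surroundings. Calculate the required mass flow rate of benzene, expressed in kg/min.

Heat released by hot stream: Q = 4.15 × 1.97 × (439 − 326) = 923.83 kJ/min
Energy balance on cold side (adiabatic exchanger): Q = ṁ_c·Cp_c·(T_c,out − T_c,in)
ṁ_c = 923.83 / [1.74 × (71.9 − 42.2)] = 17.877 kg/min

ṁ_c = 17.9 kg/min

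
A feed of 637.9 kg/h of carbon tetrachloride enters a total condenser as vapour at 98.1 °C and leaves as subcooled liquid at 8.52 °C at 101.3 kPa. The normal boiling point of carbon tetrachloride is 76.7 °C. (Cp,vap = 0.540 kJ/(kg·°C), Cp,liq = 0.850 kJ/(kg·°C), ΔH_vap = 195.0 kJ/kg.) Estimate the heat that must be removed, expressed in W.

Q_c = 46900 W

vapour 98.1→76.7 °C: -11.556 kJ/kg
condensation at 76.7 °C: -195 kJ/kg
liquid 76.7→8.52 °C: -57.953 kJ/kg
Δh = -11.556 + -195 + -57.953 = -264.51 kJ/kg
Q = ṁ·Δh = 637.9 kg/h × -264.51 kJ/kg = -168730 kJ/h
|Q| = 46.87 kW = 46870 W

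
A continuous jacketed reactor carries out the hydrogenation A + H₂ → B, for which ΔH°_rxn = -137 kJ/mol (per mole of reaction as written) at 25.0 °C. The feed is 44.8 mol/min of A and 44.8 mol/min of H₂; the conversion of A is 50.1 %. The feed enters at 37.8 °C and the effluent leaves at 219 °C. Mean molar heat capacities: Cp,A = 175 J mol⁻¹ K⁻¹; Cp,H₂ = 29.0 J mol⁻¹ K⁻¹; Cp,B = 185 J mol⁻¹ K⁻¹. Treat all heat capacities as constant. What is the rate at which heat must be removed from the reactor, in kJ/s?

Q_out = 25.0 kJ/s

Extent of reaction ξ = 0.501 × 44.8 = 22.445 mol/min
Reaction term: ξ·ΔH°_rxn = 22.445 × -137 = -3074.9 kJ/min
Sensible, feed 37.8→25 °C: -116.98 kJ/min
Outlet flows (mol/min): A 22.355, H₂ 22.355, B 22.445
Sensible, products 25→219 °C: 1690.3 kJ/min
Q = ΔH = -1501.6 kJ/min = -25.027 kW
Heat removed = 25.027 kJ/s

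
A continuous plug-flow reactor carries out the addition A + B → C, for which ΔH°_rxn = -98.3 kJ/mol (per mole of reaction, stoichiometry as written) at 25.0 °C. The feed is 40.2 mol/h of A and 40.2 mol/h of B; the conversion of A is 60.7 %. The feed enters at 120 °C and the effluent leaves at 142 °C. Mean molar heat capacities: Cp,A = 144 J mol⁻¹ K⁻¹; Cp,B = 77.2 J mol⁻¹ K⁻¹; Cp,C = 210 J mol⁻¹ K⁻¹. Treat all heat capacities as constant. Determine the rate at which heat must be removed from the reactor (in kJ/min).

Q_out = 37.3 kJ/min

Extent of reaction ξ = 0.607 × 40.2 = 24.401 mol/h
Reaction term: ξ·ΔH°_rxn = 24.401 × -98.3 = -2398.7 kJ/h
Sensible, feed 120→25 °C: -844.76 kJ/h
Outlet flows (mol/h): A 15.799, B 15.799, C 24.401
Sensible, products 25→142 °C: 1008.4 kJ/h
Q = ΔH = -2235 kJ/h = -0.62083 kW
Heat removed = 37.25 kJ/min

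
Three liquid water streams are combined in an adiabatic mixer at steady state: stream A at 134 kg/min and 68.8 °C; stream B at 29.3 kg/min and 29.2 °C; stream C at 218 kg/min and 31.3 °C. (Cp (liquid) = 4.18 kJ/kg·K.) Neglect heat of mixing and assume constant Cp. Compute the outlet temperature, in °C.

T_out = 44.3 °C

Adiabatic, steady state ⇒ Σ ṁᵢCp,ᵢ(T_out − Tᵢ) = 0
T_out = Σ ṁᵢCp,ᵢTᵢ / Σ ṁᵢCp,ᵢ
      = 70634 / 1593.8 = 44.317 °C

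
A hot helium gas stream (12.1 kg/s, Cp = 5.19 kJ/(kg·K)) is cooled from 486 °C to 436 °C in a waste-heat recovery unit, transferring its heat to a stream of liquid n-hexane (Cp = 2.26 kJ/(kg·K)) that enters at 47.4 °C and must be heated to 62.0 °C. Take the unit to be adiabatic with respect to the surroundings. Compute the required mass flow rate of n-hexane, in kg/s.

Heat released by hot stream: Q = 12.1 × 5.19 × (486 − 436) = 3139.9 kJ/s
Energy balance on cold side (adiabatic exchanger): Q = ṁ_c·Cp_c·(T_c,out − T_c,in)
ṁ_c = 3139.9 / [2.26 × (62.0 − 47.4)] = 95.162 kg/s

ṁ_c = 95.2 kg/s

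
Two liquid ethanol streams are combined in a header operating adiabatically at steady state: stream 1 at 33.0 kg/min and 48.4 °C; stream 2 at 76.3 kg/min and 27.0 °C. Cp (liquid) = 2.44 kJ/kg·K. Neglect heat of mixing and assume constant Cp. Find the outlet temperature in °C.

T_out = 33.5 °C

No heat crosses the boundary, so H_out = H_in.
Σ ṁᵢCp,ᵢTᵢ = 33.0×2.44×48.4 + 76.3×2.44×27.0 = 8923.8
Σ ṁᵢCp,ᵢ = 33.0×2.44 + 76.3×2.44 = 266.69
T_out = 8923.8 / 266.69 = 33.461 °C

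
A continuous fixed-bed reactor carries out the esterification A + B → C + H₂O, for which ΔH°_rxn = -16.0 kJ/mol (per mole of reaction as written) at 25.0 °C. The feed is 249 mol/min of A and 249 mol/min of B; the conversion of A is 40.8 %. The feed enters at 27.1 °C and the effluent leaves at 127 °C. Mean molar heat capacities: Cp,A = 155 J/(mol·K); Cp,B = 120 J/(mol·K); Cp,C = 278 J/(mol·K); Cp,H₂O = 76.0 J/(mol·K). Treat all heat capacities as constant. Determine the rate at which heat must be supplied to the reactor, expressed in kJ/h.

Extent of reaction ξ = 0.408 × 249 = 101.59 mol/min
Reaction term: ξ·ΔH°_rxn = 101.59 × -16.0 = -1625.5 kJ/min
Sensible, feed 27.1→25 °C: -143.8 kJ/min
Outlet flows (mol/min): A 147.41, B 147.41, C 101.59, H₂O 101.59
Sensible, products 25→127 °C: 7803.1 kJ/min
Q = ΔH = 6033.8 kJ/min = 100.56 kW
Heat supplied = 362030 kJ/h

Q_in = 362000 kJ/h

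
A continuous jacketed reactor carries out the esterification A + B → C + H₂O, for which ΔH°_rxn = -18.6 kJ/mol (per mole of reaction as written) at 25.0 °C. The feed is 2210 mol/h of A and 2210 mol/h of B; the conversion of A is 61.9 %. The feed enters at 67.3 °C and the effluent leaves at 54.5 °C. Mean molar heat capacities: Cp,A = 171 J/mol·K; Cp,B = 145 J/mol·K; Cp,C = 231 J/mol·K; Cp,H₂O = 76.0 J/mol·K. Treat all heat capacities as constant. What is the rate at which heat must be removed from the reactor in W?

Q_out = 9650 W

Extent of reaction ξ = 0.619 × 2210 = 1368 mol/h
Reaction term: ξ·ΔH°_rxn = 1368 × -18.6 = -25445 kJ/h
Sensible, feed 67.3→25 °C: -29541 kJ/h
Outlet flows (mol/h): A 842.01, B 842.01, C 1368, H₂O 1368
Sensible, products 25→54.5 °C: 20238 kJ/h
Q = ΔH = -34747 kJ/h = -9.6519 kW
Heat removed = 9651.9 W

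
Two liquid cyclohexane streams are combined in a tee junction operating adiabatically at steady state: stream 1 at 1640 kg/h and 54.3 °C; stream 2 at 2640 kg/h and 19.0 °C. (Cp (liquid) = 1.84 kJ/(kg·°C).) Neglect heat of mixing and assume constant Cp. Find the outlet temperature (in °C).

No heat crosses the boundary, so H_out = H_in.
T_out = Σ ṁᵢCp,ᵢTᵢ / Σ ṁᵢCp,ᵢ
      = 256150 / 7875.2 = 32.526 °C

T_out = 32.5 °C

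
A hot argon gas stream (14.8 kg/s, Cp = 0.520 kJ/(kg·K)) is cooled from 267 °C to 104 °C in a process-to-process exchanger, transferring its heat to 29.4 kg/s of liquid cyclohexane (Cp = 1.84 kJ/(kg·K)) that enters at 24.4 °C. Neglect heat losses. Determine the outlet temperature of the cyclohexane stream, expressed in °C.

Heat released by hot stream: Q = 14.8 × 0.520 × (267 − 104) = 1254.4 kJ/s
Energy balance on cold side (adiabatic exchanger): Q = ṁ_c·Cp_c·(T_c,out − T_c,in)
T_c,out = 24.4 + 1254.4/(29.4 × 1.84) = 47.589 °C

T_c,out = 47.6 °C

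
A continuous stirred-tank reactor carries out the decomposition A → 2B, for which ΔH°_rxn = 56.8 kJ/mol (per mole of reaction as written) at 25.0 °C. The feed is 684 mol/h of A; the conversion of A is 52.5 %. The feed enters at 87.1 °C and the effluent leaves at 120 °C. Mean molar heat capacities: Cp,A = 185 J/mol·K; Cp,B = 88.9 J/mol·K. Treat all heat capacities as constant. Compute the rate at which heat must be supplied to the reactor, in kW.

Q_in = 6.75 kW

Extent of reaction ξ = 0.525 × 684 = 359.1 mol/h
Reaction term: ξ·ΔH°_rxn = 359.1 × 56.8 = 20397 kJ/h
Sensible, feed 87.1→25 °C: -7858.1 kJ/h
Outlet flows (mol/h): A 324.9, B 718.2
Sensible, products 25→120 °C: 11776 kJ/h
Q = ΔH = 24314 kJ/h = 6.754 kW
Heat supplied = 6.754 kW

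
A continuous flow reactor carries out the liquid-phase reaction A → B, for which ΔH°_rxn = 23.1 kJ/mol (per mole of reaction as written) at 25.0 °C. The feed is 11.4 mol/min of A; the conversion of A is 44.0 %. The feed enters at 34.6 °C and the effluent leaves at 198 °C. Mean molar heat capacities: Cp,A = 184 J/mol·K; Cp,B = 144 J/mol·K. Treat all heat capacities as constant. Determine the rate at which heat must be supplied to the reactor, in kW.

Q_in = 7.07 kW

Extent of reaction ξ = 0.440 × 11.4 = 5.016 mol/min
Reaction term: ξ·ΔH°_rxn = 5.016 × 23.1 = 115.87 kJ/min
Sensible, feed 34.6→25 °C: -20.137 kJ/min
Outlet flows (mol/min): A 6.384, B 5.016
Sensible, products 25→198 °C: 328.17 kJ/min
Q = ΔH = 423.91 kJ/min = 7.0651 kW
Heat supplied = 7.0651 kW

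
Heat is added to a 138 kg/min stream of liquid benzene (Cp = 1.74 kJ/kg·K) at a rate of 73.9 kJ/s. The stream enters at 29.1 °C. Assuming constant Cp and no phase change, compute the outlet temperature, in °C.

Q = 73.9 kJ/s = 4434 kJ/min
ΔT = Q/(ṁ·Cp) = 4434/(138×1.74) = 18.466 K
T_out = 29.1 + 18.466 = 47.566 °C

T_out = 47.6 °C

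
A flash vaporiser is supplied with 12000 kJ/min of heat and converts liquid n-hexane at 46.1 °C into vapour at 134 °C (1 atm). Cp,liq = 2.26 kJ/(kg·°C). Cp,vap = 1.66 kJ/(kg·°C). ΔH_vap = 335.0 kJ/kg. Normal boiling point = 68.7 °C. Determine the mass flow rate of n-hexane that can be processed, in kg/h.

Δh = 2.26×(68.7−46.1) + 335.0 + 1.66×(134−68.7) = 494.47 kJ/kg
Q = 12000 kJ/min = 200 kJ/s = 720000 kJ/h
ṁ = Q/Δh = 720000 / 494.47 = 1456.1 kg/h

ṁ = 1460 kg/h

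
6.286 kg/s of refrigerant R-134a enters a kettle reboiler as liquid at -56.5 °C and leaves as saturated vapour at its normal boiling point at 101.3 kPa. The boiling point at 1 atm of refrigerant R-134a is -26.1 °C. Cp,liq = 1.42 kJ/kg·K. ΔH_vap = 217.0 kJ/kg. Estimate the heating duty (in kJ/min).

liquid -56.5→-26.1 °C: 43.168 kJ/kg
vaporisation at -26.1 °C: 217 kJ/kg
Δh = 43.168 + 217 = 260.17 kJ/kg
Q = ṁ·Δh = 6.286 kg/s × 260.17 kJ/kg = 1635.4 kJ/s
|Q| = 1635.4 kW = 98125 kJ/min

Q = 98100 kJ/min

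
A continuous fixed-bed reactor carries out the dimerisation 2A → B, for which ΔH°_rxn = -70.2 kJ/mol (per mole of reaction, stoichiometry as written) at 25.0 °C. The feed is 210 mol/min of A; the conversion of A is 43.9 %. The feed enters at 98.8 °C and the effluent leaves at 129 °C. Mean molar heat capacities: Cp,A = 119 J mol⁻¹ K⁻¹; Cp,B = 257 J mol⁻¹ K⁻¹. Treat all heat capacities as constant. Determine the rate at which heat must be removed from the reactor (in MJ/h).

Extent of reaction ξ = 0.439 × 210 / 2 = 46.095 mol/min
Reaction term: ξ·ΔH°_rxn = 46.095 × -70.2 = -3235.9 kJ/min
Sensible, feed 98.8→25 °C: -1844.3 kJ/min
Outlet flows (mol/min): A 117.81, B 46.095
Sensible, products 25→129 °C: 2690 kJ/min
Q = ΔH = -2390.1 kJ/min = -39.835 kW
Heat removed = 143.41 MJ/h

Q_out = 143 MJ/h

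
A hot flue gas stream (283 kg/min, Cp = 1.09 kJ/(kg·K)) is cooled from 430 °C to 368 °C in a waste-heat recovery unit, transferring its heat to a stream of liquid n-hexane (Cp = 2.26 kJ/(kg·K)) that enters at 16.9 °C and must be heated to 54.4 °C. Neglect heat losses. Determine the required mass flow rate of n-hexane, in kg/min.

Heat released by hot stream: Q = 283 × 1.09 × (430 − 368) = 19125 kJ/min
Energy balance on cold side (adiabatic exchanger): Q = ṁ_c·Cp_c·(T_c,out − T_c,in)
ṁ_c = 19125 / [2.26 × (54.4 − 16.9)] = 225.67 kg/min

ṁ_c = 226 kg/min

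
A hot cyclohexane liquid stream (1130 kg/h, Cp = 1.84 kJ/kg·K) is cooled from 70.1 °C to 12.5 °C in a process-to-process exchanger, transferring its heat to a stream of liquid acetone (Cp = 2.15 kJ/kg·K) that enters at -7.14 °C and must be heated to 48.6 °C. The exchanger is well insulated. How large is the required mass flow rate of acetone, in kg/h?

Heat released by hot stream: Q = 1130 × 1.84 × (70.1 − 12.5) = 119760 kJ/h
Energy balance on cold side (adiabatic exchanger): Q = ṁ_c·Cp_c·(T_c,out − T_c,in)
ṁ_c = 119760 / [2.15 × (48.6 − -7.14)] = 999.34 kg/h

ṁ_c = 999 kg/h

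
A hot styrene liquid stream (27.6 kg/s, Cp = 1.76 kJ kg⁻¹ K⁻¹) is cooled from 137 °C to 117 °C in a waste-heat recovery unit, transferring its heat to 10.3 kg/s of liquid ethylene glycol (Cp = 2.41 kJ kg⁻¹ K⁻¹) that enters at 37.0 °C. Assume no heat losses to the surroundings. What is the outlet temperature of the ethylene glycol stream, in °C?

Heat released by hot stream: Q = 27.6 × 1.76 × (137 − 117) = 971.52 kJ/s
Energy balance on cold side (adiabatic exchanger): Q = ṁ_c·Cp_c·(T_c,out − T_c,in)
T_c,out = 37.0 + 971.52/(10.3 × 2.41) = 76.138 °C

T_c,out = 76.1 °C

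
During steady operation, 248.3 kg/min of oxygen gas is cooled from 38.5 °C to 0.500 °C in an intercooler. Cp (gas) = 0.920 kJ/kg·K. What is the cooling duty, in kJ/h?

Q = ṁ·Cp·ΔT = 248.3 × 0.920 × (0.500 − 38.5) = -8680.6 kJ/min
Converting: 8680.6 / 60 s = 144.68 kW
Cooling duty = 520830 kJ/h

Q_c = 521000 kJ/h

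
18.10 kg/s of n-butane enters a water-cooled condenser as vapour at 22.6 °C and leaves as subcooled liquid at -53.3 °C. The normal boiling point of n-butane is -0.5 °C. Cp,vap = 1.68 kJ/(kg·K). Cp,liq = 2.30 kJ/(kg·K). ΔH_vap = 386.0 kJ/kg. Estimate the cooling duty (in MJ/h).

Q_c = 35600 MJ/h

vapour 22.6→-0.5 °C: -38.808 kJ/kg
condensation at -0.5 °C: -386 kJ/kg
liquid -0.5→-53.3 °C: -121.44 kJ/kg
Δh = -38.808 + -386 + -121.44 = -546.25 kJ/kg
Q = ṁ·Δh = 18.10 kg/s × -546.25 kJ/kg = -9887.1 kJ/s
|Q| = 9887.1 kW = 35594 MJ/h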